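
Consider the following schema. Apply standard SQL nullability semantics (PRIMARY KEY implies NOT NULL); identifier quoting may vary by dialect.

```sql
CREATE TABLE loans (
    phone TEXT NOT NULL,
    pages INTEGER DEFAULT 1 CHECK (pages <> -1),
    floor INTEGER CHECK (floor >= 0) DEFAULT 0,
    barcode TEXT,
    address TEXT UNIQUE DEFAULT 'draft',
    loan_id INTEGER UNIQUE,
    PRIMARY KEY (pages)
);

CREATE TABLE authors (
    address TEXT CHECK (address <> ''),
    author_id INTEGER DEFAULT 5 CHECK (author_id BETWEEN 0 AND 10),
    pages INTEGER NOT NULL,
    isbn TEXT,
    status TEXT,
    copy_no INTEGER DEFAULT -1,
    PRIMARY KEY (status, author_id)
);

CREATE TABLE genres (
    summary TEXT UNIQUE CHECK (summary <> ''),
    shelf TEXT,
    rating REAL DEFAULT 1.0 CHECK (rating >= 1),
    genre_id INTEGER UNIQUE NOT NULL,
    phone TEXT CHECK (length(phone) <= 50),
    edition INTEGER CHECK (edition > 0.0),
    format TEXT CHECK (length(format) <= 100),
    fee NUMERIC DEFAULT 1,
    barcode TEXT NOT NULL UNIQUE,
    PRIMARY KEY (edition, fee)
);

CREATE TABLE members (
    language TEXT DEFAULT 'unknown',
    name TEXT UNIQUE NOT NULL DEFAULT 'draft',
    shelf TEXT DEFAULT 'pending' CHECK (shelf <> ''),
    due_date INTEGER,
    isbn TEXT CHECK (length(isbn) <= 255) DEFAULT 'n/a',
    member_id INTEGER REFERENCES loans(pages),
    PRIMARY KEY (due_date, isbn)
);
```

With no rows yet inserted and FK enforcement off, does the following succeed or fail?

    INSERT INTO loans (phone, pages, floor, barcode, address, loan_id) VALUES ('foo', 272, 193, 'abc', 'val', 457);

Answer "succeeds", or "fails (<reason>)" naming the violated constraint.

NOT NULL columns: pages is supplied; phone is supplied.
CHECK constraints: 272 satisfies (pages <> -1); 193 satisfies (floor >= 0).
No constraint is violated.

succeeds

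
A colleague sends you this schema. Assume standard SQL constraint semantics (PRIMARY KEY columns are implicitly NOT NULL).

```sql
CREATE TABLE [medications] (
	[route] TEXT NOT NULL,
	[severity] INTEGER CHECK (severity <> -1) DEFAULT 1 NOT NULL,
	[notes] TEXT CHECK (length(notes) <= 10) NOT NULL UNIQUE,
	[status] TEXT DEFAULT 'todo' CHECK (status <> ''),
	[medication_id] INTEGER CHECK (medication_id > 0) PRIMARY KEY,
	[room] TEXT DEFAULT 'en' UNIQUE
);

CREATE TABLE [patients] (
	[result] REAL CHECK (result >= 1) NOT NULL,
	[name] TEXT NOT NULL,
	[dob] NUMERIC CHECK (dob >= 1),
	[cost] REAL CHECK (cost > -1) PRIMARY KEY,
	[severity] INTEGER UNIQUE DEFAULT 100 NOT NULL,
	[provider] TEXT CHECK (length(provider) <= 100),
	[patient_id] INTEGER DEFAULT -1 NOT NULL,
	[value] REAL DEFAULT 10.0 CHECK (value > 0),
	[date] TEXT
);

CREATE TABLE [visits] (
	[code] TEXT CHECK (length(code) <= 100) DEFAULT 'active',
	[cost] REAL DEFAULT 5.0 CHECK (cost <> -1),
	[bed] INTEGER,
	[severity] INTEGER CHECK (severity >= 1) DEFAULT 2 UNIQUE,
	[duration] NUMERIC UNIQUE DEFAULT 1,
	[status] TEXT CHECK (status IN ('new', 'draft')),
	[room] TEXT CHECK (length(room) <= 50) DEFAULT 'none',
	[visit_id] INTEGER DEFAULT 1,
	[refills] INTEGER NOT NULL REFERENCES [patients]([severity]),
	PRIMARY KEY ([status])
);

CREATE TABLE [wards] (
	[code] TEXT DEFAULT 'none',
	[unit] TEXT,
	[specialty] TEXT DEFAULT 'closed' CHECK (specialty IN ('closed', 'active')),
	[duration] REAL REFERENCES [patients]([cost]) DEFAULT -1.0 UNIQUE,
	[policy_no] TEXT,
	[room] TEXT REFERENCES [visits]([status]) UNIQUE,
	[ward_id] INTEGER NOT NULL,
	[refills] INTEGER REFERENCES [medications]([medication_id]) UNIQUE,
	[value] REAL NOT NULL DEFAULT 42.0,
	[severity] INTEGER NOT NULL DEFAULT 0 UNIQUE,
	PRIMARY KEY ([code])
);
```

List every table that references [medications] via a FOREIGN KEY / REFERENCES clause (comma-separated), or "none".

wards

- wards.refills references medications(medication_id).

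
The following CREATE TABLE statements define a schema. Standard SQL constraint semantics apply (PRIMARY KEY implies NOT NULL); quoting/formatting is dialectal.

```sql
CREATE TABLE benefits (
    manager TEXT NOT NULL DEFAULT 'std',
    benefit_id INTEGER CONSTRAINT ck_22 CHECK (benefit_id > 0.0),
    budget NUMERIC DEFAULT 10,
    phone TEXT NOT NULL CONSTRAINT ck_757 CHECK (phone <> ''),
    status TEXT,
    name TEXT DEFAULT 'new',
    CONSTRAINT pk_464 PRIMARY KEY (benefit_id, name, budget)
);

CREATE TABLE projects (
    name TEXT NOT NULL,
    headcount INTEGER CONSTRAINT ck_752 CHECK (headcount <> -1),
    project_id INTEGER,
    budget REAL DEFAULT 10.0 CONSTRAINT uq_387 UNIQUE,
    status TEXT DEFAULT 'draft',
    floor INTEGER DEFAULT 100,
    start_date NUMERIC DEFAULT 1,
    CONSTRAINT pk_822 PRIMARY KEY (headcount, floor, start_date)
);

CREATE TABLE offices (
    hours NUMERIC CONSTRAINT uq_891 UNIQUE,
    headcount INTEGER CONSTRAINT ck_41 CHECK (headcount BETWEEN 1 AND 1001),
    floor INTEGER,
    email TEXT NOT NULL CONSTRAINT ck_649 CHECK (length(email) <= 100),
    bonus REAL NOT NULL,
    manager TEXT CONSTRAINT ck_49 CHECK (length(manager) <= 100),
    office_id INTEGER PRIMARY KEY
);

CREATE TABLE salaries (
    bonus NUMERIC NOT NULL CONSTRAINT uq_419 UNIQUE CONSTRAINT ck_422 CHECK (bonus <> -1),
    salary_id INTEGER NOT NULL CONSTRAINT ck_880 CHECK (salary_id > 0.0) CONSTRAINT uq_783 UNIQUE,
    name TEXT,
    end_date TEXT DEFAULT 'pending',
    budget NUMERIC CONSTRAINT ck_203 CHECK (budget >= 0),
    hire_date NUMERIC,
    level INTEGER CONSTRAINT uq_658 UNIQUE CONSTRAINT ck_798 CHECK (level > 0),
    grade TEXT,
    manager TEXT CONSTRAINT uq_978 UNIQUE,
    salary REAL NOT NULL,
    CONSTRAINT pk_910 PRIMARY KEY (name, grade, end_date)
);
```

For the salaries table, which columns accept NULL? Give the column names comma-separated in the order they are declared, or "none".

budget, hire_date, level, manager

- bonus: declared NOT NULL → not nullable.
- salary_id: declared NOT NULL → not nullable.
- name: part of the PRIMARY KEY, which implies NOT NULL → not nullable.
- end_date: part of the PRIMARY KEY, which implies NOT NULL → not nullable.
- budget: CHECK does not forbid NULL (a CHECK constraint passes when its expression is NULL) → nullable.
- hire_date: no NOT NULL constraint applies → nullable.
- level: CHECK does not forbid NULL (a CHECK constraint passes when its expression is NULL) → nullable.
- grade: part of the PRIMARY KEY, which implies NOT NULL → not nullable.
- manager: UNIQUE does not imply NOT NULL → nullable.
- salary: declared NOT NULL → not nullable.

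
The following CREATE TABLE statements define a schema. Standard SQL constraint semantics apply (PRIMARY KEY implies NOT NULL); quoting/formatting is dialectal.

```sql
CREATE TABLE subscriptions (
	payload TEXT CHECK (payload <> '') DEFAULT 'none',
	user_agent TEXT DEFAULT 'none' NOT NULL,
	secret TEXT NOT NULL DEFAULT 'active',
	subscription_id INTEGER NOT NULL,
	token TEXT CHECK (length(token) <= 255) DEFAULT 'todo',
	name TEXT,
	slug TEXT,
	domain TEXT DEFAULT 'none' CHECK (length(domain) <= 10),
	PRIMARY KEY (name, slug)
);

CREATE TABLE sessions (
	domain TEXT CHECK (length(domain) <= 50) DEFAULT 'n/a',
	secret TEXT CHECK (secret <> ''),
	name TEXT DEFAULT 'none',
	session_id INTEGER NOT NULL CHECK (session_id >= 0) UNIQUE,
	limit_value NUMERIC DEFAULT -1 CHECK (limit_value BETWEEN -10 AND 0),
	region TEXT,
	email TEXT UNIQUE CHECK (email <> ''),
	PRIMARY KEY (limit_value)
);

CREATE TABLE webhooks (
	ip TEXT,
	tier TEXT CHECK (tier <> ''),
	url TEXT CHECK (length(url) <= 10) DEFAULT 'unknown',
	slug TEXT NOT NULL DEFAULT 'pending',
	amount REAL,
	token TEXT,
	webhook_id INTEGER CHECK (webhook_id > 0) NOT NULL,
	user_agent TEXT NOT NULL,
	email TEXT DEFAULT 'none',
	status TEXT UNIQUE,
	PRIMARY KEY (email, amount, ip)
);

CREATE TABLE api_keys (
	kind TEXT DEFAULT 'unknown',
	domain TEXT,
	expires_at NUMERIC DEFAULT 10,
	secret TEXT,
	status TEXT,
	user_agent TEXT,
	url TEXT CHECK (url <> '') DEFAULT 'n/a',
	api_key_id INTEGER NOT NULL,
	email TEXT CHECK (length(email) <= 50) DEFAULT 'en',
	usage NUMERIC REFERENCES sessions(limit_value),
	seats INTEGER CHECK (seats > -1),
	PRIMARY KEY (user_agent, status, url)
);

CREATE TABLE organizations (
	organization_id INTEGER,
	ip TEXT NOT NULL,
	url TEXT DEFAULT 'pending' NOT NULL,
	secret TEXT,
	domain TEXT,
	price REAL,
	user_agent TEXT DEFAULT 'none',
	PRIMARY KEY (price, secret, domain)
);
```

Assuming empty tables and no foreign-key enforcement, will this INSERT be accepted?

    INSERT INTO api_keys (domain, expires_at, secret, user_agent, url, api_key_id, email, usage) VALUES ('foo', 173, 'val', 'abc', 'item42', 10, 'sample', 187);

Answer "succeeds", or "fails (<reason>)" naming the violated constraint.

status is omitted from the column list and has no DEFAULT, so it would receive NULL.
But status is part of the PRIMARY KEY (implied NOT NULL).

fails (NOT NULL on status)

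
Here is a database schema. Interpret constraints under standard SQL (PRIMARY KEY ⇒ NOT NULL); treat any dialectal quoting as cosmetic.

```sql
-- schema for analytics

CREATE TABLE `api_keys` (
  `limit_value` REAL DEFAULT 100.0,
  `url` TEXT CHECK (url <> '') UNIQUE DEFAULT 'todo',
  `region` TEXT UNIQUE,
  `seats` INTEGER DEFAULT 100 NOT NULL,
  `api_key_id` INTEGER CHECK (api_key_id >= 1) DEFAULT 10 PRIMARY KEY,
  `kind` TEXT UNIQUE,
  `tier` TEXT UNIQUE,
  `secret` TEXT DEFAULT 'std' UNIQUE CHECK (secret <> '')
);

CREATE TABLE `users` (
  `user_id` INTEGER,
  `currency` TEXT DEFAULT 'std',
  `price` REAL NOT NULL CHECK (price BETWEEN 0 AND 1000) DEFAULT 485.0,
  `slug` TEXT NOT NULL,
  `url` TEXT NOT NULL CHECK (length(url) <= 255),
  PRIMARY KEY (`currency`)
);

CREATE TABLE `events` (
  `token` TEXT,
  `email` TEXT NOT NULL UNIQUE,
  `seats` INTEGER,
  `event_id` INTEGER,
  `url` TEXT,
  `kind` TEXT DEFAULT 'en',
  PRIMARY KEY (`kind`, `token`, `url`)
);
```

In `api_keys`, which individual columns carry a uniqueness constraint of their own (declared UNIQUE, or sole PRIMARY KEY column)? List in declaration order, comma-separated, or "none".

- limit_value: no UNIQUE or single-column PK constraint.
- url: declared UNIQUE → unique.
- region: declared UNIQUE → unique.
- seats: no UNIQUE or single-column PK constraint.
- api_key_id: single-column PRIMARY KEY → unique.
- kind: declared UNIQUE → unique.
- tier: declared UNIQUE → unique.
- secret: declared UNIQUE → unique.

url, region, api_key_id, kind, tier, secret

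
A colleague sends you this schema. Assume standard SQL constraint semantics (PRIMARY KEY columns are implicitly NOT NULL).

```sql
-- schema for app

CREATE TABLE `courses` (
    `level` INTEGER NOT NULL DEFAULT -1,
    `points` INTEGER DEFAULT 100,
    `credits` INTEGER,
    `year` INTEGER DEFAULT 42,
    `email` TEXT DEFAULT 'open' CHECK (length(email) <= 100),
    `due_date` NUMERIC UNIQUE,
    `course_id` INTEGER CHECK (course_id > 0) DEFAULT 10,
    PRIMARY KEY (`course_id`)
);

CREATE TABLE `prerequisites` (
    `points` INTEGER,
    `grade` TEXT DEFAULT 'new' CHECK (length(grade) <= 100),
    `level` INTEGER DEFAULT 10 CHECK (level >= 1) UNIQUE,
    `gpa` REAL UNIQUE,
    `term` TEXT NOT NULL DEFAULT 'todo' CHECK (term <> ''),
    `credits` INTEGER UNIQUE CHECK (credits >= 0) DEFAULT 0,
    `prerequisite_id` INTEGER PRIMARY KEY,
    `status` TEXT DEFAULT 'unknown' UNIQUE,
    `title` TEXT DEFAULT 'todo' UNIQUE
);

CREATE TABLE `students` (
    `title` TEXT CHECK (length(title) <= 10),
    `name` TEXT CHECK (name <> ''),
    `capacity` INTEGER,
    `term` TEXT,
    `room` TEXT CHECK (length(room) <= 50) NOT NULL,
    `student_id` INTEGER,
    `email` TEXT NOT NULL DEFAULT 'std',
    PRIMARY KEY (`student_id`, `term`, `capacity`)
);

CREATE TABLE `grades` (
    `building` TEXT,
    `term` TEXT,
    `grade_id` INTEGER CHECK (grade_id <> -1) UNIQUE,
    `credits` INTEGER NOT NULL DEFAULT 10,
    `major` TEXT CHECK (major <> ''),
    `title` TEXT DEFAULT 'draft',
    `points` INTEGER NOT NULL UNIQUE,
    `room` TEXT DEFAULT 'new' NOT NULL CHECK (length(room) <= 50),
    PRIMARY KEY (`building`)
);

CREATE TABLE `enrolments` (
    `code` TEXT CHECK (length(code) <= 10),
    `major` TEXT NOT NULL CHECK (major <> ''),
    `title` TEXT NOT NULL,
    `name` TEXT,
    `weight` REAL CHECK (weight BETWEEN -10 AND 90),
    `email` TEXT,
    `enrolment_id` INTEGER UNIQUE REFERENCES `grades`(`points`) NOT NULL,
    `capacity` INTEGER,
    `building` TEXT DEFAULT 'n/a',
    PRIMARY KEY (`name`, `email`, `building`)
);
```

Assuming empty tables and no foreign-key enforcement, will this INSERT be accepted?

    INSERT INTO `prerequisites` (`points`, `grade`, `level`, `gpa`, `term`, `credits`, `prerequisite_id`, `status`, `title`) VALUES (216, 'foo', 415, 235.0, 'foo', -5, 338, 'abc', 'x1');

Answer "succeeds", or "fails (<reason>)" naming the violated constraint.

The value -5 for credits violates CHECK (credits >= 0).

fails (CHECK on credits)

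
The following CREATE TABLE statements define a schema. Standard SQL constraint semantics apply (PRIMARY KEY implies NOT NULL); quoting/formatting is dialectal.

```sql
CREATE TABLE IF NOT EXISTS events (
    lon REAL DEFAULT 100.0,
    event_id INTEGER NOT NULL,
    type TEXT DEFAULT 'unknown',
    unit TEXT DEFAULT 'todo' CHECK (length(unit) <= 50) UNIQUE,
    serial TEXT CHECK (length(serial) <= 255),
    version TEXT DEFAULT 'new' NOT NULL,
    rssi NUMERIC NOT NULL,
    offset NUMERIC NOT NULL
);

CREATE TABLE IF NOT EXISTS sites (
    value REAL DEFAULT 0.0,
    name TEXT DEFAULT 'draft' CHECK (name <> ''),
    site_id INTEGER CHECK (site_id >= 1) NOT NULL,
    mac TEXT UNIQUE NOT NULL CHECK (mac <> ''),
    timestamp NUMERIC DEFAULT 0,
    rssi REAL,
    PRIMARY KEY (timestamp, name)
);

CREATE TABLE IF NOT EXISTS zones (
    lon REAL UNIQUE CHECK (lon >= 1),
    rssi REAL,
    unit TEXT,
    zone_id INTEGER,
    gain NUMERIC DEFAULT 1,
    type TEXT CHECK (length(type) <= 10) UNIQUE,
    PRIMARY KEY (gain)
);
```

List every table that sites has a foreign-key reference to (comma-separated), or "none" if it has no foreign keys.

none

No column in sites has a REFERENCES clause.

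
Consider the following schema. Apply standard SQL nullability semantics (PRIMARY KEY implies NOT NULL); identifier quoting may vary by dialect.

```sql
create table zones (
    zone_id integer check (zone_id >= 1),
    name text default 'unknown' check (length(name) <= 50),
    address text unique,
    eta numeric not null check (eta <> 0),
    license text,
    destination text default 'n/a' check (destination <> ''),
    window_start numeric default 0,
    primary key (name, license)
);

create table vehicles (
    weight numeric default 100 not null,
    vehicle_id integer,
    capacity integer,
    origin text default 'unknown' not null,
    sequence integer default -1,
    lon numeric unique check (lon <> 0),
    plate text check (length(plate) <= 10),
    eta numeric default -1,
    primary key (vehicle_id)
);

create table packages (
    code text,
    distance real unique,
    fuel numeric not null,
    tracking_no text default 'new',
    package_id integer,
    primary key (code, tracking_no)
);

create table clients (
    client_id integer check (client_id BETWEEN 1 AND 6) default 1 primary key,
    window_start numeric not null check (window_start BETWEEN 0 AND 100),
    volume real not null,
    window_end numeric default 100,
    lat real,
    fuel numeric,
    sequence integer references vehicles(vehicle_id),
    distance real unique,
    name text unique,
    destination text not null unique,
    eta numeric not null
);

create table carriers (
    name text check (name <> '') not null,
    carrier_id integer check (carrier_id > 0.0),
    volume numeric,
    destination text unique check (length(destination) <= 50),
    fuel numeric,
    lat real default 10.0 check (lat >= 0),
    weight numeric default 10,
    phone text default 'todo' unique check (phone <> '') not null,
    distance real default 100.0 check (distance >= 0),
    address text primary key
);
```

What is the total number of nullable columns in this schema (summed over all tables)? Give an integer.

24

zones: 4 nullable (zone_id, address, destination, window_start — PK (name, license) and explicit NOT NULL columns excluded).
vehicles: 5 nullable (capacity, sequence, lon, plate, eta — PK (vehicle_id) and explicit NOT NULL columns excluded).
packages: 2 nullable (distance, package_id — PK (code, tracking_no) and explicit NOT NULL columns excluded).
clients: 6 nullable (window_end, lat, fuel, sequence, distance, name — PK (client_id) and explicit NOT NULL columns excluded).
carriers: 7 nullable (carrier_id, volume, destination, fuel, lat, weight, distance — PK (address) and explicit NOT NULL columns excluded).
Total: 4 + 5 + 2 + 6 + 7 = 24.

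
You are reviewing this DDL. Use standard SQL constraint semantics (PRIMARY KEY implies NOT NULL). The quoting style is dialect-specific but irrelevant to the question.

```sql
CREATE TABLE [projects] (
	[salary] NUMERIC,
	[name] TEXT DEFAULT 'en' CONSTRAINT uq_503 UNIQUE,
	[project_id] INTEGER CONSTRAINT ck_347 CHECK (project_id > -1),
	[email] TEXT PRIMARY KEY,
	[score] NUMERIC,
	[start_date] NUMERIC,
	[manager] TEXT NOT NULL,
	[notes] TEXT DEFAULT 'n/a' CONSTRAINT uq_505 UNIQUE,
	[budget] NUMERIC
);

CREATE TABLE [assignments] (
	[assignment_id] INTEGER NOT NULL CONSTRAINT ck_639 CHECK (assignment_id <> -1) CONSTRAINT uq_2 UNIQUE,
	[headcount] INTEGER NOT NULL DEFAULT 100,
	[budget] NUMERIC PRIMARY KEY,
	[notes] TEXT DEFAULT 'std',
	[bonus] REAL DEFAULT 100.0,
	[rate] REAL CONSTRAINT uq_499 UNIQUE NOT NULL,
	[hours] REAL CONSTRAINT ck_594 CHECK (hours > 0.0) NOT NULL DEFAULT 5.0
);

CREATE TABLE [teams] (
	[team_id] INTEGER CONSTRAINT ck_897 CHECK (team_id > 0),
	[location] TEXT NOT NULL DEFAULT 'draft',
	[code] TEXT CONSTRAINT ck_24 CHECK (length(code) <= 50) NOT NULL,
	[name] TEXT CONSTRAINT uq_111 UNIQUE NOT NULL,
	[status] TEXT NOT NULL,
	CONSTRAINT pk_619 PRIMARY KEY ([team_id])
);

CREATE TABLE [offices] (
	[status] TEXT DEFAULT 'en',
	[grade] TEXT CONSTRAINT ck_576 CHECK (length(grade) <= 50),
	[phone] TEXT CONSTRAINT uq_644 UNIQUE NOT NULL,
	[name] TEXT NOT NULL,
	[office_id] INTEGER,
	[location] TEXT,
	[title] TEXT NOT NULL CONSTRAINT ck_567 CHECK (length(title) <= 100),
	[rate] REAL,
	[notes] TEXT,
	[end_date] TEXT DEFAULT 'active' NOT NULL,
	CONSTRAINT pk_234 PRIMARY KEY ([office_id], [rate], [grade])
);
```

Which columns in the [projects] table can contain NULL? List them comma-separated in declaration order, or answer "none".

salary, name, project_id, score, start_date, notes, budget

- salary: no NOT NULL constraint applies → nullable.
- name: UNIQUE does not imply NOT NULL → nullable.
- project_id: CHECK does not forbid NULL (a CHECK constraint passes when its expression is NULL) → nullable.
- email: part of the PRIMARY KEY, which implies NOT NULL → not nullable.
- score: no NOT NULL constraint applies → nullable.
- start_date: no NOT NULL constraint applies → nullable.
- manager: declared NOT NULL → not nullable.
- notes: UNIQUE does not imply NOT NULL → nullable.
- budget: no NOT NULL constraint applies → nullable.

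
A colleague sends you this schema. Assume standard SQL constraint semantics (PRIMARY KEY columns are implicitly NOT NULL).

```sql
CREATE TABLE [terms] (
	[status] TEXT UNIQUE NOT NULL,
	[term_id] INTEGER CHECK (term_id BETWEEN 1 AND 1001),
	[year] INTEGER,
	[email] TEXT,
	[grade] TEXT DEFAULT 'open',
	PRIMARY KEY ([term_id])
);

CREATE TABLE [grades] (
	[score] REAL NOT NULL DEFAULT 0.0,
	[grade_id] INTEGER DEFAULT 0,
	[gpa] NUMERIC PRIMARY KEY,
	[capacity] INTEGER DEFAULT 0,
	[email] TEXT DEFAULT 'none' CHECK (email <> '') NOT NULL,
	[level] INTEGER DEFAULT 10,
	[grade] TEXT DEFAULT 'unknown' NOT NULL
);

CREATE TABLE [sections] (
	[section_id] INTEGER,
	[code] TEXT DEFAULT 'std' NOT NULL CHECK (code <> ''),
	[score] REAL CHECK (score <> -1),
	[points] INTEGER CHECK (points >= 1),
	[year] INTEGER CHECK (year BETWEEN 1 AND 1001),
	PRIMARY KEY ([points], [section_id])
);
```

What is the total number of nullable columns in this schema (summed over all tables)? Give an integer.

8

terms: 3 nullable (year, email, grade — PK (term_id) and explicit NOT NULL columns excluded).
grades: 3 nullable (grade_id, capacity, level — PK (gpa) and explicit NOT NULL columns excluded).
sections: 2 nullable (score, year — PK (points, section_id) and explicit NOT NULL columns excluded).
Total: 3 + 3 + 2 = 8.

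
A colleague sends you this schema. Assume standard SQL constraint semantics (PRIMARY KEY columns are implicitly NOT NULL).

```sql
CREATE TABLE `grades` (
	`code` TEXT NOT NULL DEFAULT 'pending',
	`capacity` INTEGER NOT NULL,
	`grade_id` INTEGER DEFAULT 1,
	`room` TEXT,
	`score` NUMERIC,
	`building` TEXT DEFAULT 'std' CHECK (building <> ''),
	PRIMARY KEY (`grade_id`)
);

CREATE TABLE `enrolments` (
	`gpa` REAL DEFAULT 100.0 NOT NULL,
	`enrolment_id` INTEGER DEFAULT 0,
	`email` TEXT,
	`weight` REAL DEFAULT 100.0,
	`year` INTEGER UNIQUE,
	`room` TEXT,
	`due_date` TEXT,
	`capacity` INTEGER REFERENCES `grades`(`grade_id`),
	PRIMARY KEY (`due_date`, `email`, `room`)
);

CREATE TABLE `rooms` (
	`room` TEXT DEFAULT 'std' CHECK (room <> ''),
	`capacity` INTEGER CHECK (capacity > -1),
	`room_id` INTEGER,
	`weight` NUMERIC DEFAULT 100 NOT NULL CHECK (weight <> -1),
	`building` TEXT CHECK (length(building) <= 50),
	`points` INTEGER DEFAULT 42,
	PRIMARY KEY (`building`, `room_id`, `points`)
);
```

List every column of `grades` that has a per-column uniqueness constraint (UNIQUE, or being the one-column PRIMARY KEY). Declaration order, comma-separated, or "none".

grade_id

- code: no UNIQUE or single-column PK constraint.
- capacity: no UNIQUE or single-column PK constraint.
- grade_id: single-column PRIMARY KEY → unique.
- room: no UNIQUE or single-column PK constraint.
- score: no UNIQUE or single-column PK constraint.
- building: no UNIQUE or single-column PK constraint.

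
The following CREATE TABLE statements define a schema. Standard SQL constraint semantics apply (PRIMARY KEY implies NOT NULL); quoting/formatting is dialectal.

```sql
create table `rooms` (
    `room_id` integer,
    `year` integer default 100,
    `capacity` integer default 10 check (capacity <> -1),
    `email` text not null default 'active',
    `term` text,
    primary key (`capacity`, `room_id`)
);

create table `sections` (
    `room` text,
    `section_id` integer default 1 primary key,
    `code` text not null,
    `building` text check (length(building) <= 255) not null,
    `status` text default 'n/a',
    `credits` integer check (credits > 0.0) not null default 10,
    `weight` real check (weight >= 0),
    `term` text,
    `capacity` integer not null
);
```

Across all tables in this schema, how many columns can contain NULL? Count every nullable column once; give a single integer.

rooms: 2 nullable (year, term — PK (capacity, room_id) and explicit NOT NULL columns excluded).
sections: 4 nullable (room, status, weight, term — PK (section_id) and explicit NOT NULL columns excluded).
Total: 2 + 4 = 6.

6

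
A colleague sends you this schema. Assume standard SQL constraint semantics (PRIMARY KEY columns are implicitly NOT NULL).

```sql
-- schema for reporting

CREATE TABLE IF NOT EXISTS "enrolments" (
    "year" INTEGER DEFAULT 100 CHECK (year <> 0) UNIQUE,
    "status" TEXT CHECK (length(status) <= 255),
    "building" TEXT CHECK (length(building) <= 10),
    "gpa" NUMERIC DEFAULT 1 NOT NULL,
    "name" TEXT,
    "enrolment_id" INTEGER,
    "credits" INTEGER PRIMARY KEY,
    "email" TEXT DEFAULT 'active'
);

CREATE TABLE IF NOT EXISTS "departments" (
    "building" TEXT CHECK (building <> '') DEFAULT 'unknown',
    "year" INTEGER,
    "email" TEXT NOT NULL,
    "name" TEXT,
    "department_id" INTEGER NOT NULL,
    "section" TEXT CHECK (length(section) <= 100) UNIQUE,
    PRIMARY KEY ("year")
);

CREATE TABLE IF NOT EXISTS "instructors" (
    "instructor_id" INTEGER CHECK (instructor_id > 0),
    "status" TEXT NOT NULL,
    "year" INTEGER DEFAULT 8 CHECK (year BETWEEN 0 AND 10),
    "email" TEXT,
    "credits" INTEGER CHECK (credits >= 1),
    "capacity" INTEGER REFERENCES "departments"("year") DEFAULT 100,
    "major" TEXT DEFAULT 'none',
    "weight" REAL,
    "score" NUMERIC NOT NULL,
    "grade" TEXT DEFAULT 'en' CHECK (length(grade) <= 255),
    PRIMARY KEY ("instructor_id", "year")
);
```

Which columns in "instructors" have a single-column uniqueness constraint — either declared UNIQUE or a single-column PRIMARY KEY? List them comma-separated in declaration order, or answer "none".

- instructor_id: part of a composite PRIMARY KEY — only the tuple is unique, not this column on its own.
- status: no UNIQUE or single-column PK constraint.
- year: part of a composite PRIMARY KEY — only the tuple is unique, not this column on its own.
- email: no UNIQUE or single-column PK constraint.
- credits: no UNIQUE or single-column PK constraint.
- capacity: no UNIQUE or single-column PK constraint.
- major: no UNIQUE or single-column PK constraint.
- weight: no UNIQUE or single-column PK constraint.
- score: no UNIQUE or single-column PK constraint.
- grade: no UNIQUE or single-column PK constraint.

none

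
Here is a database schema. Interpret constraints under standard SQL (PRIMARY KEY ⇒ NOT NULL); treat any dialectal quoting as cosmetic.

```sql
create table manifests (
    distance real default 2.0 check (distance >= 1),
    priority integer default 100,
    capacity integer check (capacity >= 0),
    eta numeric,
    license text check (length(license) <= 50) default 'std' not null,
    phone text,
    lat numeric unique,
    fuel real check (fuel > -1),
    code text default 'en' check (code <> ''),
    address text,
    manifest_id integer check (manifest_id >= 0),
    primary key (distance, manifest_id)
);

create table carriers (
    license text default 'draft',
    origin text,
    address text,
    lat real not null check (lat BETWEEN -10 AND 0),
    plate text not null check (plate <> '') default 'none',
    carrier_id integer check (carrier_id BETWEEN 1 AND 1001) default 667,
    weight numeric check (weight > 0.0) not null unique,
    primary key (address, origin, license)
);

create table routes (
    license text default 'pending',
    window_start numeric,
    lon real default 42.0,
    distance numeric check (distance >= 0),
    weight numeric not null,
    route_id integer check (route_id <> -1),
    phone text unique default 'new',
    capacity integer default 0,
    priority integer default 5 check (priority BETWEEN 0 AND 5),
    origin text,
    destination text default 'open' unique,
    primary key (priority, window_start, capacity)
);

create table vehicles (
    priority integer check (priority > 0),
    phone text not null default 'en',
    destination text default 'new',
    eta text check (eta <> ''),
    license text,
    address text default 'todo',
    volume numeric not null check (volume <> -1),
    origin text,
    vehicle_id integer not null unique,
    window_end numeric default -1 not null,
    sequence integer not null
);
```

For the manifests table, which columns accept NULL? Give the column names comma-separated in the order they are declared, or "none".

- distance: part of the PRIMARY KEY, which implies NOT NULL → not nullable.
- priority: DEFAULT only fills an omitted column; an explicit NULL is still allowed → nullable.
- capacity: CHECK does not forbid NULL (a CHECK constraint passes when its expression is NULL) → nullable.
- eta: no NOT NULL constraint applies → nullable.
- license: declared NOT NULL → not nullable.
- phone: no NOT NULL constraint applies → nullable.
- lat: UNIQUE does not imply NOT NULL → nullable.
- fuel: CHECK does not forbid NULL (a CHECK constraint passes when its expression is NULL) → nullable.
- code: CHECK does not forbid NULL (a CHECK constraint passes when its expression is NULL) → nullable.
- address: no NOT NULL constraint applies → nullable.
- manifest_id: part of the PRIMARY KEY, which implies NOT NULL → not nullable.

priority, capacity, eta, phone, lat, fuel, code, address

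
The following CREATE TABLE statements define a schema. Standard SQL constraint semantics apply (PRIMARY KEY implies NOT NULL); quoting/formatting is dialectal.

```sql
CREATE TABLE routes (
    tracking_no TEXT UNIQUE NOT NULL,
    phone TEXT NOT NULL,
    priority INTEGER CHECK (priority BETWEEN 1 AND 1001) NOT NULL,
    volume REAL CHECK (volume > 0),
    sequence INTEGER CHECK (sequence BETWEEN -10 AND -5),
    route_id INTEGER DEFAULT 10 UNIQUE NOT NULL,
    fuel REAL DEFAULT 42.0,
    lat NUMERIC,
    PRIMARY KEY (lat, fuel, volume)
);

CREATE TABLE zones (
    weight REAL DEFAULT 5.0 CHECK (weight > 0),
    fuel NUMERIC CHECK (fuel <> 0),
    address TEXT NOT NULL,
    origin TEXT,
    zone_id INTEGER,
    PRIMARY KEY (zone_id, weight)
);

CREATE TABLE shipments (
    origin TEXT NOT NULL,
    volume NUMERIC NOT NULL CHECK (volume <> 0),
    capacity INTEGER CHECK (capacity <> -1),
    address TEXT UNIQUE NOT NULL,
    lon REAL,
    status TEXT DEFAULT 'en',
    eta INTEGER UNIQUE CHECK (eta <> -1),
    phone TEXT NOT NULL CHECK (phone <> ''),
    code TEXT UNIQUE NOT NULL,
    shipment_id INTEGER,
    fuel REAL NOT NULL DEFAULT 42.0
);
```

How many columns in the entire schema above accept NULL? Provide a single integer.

routes: 1 nullable (sequence — PK (lat, fuel, volume) and explicit NOT NULL columns excluded).
zones: 2 nullable (fuel, origin — PK (zone_id, weight) and explicit NOT NULL columns excluded).
shipments: 5 nullable (capacity, lon, status, eta, shipment_id — PK none and explicit NOT NULL columns excluded).
Total: 1 + 2 + 5 = 8.

8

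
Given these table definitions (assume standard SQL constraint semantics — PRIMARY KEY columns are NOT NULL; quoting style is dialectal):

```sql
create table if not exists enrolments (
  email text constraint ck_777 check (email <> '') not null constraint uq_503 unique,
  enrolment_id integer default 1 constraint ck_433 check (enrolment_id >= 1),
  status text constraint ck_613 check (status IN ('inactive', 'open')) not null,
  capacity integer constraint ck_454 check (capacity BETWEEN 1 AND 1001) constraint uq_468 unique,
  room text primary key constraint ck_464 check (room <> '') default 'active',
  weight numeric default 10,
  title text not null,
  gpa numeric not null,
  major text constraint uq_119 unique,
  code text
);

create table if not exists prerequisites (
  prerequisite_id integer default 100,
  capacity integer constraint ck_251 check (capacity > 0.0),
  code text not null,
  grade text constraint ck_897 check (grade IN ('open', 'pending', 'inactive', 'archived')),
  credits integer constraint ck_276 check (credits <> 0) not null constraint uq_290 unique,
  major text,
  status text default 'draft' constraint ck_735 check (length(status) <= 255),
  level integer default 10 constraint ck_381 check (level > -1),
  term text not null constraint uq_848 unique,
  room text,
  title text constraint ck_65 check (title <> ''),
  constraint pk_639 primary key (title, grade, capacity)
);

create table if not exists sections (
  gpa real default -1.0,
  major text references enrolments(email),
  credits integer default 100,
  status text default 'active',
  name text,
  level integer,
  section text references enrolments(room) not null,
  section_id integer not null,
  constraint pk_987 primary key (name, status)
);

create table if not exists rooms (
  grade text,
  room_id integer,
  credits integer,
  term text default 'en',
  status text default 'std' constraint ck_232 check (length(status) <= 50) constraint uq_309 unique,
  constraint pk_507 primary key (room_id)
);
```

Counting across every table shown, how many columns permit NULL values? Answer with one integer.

18

enrolments: 5 nullable (enrolment_id, capacity, weight, major, code — PK (room) and explicit NOT NULL columns excluded).
prerequisites: 5 nullable (prerequisite_id, major, status, level, room — PK (title, grade, capacity) and explicit NOT NULL columns excluded).
sections: 4 nullable (gpa, major, credits, level — PK (name, status) and explicit NOT NULL columns excluded).
rooms: 4 nullable (grade, credits, term, status — PK (room_id) and explicit NOT NULL columns excluded).
Total: 5 + 5 + 4 + 4 = 18.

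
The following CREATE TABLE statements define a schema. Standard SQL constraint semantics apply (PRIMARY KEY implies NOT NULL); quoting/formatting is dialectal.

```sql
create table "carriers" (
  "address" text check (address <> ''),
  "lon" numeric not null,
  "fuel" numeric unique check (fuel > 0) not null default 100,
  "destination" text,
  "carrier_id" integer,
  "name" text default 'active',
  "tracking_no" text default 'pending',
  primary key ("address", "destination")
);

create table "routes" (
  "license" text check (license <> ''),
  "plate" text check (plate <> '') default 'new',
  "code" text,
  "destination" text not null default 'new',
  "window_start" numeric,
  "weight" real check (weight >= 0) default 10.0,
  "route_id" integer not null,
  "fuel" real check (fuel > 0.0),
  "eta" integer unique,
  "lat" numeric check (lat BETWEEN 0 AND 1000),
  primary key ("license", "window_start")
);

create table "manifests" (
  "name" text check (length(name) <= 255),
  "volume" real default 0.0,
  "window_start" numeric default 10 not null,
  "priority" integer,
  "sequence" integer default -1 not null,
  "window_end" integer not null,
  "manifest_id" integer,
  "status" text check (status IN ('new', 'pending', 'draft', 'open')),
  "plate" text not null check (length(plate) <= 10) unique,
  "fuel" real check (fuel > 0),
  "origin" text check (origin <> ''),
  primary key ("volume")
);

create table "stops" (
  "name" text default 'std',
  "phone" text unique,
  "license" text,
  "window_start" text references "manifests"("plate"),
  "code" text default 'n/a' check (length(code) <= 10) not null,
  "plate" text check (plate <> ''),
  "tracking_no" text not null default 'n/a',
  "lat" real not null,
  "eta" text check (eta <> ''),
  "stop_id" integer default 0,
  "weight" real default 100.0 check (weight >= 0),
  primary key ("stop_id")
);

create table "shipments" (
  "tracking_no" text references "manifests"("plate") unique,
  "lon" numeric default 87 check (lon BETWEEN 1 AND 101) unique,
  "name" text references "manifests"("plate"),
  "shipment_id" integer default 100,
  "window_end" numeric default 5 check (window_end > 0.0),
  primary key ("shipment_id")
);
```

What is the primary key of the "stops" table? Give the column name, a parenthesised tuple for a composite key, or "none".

stop_id

stop_id is declared PRIMARY KEY as a table-level PRIMARY KEY clause.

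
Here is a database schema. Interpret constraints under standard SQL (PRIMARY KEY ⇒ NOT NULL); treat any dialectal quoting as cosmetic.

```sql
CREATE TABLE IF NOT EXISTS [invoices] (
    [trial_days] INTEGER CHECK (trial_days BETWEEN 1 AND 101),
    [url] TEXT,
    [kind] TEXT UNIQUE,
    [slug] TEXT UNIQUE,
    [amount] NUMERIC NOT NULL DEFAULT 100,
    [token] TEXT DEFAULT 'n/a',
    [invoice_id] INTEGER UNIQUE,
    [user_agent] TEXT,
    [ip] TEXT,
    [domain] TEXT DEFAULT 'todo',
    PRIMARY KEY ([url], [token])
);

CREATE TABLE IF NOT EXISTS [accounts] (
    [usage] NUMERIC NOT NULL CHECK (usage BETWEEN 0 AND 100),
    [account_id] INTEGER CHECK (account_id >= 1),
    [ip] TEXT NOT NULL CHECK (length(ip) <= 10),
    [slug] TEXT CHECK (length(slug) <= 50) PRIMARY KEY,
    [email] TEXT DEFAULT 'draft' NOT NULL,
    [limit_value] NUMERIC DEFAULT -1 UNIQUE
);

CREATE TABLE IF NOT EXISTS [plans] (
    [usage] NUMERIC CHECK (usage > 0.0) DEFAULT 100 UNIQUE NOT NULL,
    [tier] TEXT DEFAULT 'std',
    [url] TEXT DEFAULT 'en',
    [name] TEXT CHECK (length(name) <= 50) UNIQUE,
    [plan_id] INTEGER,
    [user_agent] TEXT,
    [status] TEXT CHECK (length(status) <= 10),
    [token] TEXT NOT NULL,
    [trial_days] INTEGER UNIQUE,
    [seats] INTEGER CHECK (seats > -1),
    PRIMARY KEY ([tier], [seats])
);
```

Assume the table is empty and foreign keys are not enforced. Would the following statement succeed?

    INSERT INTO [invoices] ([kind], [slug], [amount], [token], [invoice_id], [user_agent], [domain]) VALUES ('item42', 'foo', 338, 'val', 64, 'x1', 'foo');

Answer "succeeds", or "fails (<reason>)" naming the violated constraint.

fails (NOT NULL on url)

url is omitted from the column list and has no DEFAULT, so it would receive NULL.
But url is part of the PRIMARY KEY (implied NOT NULL).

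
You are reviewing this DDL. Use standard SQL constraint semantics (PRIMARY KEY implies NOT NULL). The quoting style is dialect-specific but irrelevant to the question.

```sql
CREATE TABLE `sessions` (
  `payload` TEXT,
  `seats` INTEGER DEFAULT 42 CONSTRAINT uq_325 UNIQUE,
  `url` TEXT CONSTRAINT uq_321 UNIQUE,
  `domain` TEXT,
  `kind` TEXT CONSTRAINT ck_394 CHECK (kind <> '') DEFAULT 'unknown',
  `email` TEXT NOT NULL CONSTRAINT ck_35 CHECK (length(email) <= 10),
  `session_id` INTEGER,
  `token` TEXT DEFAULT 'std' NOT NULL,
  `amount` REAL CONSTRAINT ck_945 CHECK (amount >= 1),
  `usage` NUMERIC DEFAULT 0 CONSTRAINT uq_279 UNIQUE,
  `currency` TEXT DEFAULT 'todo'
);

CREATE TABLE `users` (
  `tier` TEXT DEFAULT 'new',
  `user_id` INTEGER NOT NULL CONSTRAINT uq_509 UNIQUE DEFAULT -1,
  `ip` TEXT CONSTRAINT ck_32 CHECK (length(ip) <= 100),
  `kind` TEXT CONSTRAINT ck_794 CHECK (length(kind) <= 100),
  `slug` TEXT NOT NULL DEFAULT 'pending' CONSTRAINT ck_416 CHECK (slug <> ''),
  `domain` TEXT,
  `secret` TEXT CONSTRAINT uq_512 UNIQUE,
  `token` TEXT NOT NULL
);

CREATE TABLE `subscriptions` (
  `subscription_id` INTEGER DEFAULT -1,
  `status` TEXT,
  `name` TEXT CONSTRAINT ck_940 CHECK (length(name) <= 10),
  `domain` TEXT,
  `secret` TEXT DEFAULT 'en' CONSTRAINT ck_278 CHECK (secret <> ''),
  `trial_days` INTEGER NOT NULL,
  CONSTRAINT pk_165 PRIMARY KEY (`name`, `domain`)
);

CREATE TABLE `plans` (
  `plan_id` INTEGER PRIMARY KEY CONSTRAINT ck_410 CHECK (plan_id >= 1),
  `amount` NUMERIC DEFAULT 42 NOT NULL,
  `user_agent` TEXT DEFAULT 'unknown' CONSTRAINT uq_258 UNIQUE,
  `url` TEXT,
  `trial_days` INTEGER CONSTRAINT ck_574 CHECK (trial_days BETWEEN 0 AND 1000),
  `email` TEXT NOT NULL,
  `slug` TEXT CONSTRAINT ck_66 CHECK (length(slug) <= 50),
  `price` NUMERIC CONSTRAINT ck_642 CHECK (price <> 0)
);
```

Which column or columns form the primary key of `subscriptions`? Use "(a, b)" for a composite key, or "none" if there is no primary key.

A table-level PRIMARY KEY clause names 2 columns: name, domain.
This is a composite key — the combination is unique, not each column individually.

(name, domain)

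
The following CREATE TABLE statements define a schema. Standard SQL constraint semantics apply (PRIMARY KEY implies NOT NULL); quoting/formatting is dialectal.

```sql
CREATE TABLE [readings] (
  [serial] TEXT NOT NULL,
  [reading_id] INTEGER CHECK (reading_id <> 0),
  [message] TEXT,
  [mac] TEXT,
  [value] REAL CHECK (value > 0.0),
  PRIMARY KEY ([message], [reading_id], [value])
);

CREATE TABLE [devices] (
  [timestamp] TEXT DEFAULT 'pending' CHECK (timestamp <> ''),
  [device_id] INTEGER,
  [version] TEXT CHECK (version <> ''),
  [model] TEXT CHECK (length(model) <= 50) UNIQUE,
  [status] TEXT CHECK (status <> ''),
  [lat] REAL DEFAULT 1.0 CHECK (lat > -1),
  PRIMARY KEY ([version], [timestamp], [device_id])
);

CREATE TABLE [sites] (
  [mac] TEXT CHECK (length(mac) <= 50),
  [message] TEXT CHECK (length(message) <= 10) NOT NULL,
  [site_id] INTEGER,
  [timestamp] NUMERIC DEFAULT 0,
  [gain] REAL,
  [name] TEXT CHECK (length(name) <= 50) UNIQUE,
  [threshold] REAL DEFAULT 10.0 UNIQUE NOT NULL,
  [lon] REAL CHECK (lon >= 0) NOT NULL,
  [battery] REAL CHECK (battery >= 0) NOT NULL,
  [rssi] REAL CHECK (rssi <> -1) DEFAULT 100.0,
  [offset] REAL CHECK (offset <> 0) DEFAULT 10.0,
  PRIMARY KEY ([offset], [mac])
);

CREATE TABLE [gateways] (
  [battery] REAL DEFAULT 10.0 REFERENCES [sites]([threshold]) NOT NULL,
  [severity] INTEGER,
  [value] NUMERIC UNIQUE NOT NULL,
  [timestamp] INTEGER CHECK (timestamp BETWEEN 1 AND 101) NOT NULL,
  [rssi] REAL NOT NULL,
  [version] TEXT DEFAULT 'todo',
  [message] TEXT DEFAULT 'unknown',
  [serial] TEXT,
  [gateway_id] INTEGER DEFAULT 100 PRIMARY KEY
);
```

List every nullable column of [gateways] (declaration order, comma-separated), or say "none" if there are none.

severity, version, message, serial

- battery: declared NOT NULL → not nullable.
- severity: no NOT NULL constraint applies → nullable.
- value: declared NOT NULL → not nullable.
- timestamp: declared NOT NULL → not nullable.
- rssi: declared NOT NULL → not nullable.
- version: DEFAULT only fills an omitted column; an explicit NULL is still allowed → nullable.
- message: DEFAULT only fills an omitted column; an explicit NULL is still allowed → nullable.
- serial: no NOT NULL constraint applies → nullable.
- gateway_id: part of the PRIMARY KEY, which implies NOT NULL → not nullable.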